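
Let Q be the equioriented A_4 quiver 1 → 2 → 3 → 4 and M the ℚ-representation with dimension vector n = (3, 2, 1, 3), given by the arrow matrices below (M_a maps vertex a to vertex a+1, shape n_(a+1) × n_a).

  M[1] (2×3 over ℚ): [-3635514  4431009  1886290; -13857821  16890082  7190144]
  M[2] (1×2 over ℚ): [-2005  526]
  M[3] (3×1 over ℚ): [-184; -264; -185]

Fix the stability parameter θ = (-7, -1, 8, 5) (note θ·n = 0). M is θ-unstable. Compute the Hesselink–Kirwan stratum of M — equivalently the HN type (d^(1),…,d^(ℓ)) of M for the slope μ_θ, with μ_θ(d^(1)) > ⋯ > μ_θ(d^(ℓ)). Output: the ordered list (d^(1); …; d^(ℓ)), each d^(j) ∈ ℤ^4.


Interval decomposition of M: I[1,1], I[1,2], I[1,4], I[4,4]^2.
HN type (ℓ=4): μ^(1)=13/2; μ^(2)=5; μ^(3)=-1; μ^(4)=-7

((0, 0, 1, 1); (0, 0, 0, 2); (0, 2, 0, 0); (3, 0, 0, 0))


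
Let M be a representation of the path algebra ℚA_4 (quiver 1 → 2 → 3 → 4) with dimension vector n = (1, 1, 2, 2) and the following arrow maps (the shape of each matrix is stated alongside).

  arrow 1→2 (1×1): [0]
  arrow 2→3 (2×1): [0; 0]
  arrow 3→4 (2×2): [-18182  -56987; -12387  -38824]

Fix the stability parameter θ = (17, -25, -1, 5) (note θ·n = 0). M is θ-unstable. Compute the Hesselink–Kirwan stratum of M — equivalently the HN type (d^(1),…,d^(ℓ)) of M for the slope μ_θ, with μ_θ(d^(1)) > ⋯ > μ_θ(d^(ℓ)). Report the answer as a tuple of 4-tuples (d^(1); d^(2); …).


Via rank(M_{q-1}∘⋯∘M_p): M ≅ I[1,1], I[2,2], I[3,4]^2.
μ_θ-semistable layers: μ^(1)=17; μ^(2)=5; μ^(3)=-1; μ^(4)=-25

((1, 0, 0, 0); (0, 0, 0, 2); (0, 0, 2, 0); (0, 1, 0, 0))


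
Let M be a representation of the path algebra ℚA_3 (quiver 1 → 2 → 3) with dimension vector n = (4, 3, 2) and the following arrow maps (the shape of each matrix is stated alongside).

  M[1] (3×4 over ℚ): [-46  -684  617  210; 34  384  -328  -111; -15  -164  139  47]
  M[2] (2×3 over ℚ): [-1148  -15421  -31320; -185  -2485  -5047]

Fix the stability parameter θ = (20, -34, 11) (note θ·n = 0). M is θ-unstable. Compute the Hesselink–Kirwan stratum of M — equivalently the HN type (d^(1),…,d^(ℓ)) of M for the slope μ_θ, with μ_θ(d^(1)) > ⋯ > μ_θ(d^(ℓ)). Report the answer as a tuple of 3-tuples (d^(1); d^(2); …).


Interval decomposition of M: I[1,1], I[1,2], I[1,3]^2.
HN type (ℓ=3): μ^(1)=20; μ^(2)=11; μ^(3)=-7

((1, 0, 0); (0, 0, 2); (3, 3, 0))


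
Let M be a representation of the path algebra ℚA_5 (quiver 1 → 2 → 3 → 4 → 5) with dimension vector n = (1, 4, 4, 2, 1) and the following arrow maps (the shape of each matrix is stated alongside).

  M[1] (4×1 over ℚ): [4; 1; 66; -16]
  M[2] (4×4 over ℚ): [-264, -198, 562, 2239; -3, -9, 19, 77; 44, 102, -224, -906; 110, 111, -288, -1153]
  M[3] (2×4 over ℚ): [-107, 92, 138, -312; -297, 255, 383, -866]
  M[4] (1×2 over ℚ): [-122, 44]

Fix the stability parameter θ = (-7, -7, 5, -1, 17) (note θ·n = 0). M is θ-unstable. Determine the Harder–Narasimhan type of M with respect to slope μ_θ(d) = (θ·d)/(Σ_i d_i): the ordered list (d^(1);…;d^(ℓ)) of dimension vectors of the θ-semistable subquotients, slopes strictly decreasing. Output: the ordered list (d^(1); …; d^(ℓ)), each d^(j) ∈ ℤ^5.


Barcode: M ≅ I[1,4], I[2,2], I[2,3], I[2,5], I[3,3]. HN layers by μ_θ (4 steps, strictly decreasing):
  μ^(1)=17; μ^(2)=5; μ^(3)=2; μ^(4)=-7

((0, 0, 0, 0, 1); (0, 0, 2, 0, 0); (0, 0, 2, 2, 0); (1, 4, 0, 0, 0))


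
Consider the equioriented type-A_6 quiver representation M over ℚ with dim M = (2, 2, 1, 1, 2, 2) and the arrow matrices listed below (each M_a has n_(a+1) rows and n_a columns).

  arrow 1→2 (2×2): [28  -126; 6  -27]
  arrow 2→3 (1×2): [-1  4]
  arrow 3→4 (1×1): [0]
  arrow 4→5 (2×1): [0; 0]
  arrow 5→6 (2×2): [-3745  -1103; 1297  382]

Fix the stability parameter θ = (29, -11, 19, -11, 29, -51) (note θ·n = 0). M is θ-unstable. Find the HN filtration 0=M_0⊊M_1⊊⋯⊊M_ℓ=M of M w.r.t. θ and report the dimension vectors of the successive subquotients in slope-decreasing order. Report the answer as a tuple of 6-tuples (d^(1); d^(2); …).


Via rank(M_{q-1}∘⋯∘M_p): M ≅ I[1,1], I[1,3], I[2,2], I[4,4], I[5,6]^2.
μ_θ-semistable layers: μ^(1)=29; μ^(2)=19; μ^(3)=9; μ^(4)=-11

((1, 0, 0, 0, 0, 0); (0, 0, 1, 0, 0, 0); (1, 1, 0, 0, 0, 0); (0, 1, 0, 1, 2, 2))


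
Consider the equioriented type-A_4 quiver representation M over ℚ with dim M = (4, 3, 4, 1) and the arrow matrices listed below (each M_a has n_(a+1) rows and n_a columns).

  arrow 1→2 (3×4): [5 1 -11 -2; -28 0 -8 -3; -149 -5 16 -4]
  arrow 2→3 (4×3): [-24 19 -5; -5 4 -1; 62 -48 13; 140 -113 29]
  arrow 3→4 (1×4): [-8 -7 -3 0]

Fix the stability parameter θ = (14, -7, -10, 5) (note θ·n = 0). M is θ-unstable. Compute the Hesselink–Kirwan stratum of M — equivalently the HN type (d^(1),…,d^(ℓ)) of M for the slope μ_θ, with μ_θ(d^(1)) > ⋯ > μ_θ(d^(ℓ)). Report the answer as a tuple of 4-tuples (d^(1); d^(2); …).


Interval decomposition of M: I[1,1], I[1,3]^2, I[1,4], I[3,3].
HN type (ℓ=4): μ^(1)=14; μ^(2)=5; μ^(3)=-1; μ^(4)=-10

((1, 0, 0, 0); (0, 0, 0, 1); (3, 3, 3, 0); (0, 0, 1, 0))


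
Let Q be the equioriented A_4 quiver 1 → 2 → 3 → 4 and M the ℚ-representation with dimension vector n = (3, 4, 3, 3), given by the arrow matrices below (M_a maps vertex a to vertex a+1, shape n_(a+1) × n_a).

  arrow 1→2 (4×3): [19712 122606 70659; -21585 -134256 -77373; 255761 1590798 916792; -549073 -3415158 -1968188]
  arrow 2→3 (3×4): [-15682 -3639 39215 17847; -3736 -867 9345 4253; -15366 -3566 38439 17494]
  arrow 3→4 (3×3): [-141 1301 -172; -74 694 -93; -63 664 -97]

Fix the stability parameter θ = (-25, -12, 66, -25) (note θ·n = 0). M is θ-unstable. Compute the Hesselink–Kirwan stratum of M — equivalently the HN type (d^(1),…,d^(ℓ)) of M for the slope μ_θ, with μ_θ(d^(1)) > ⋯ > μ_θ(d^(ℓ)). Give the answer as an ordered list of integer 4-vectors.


Barcode: M ≅ I[1,1], I[1,4]^2, I[2,2], I[2,4]. HN layers by μ_θ (3 steps, strictly decreasing):
  μ^(1)=41/2; μ^(2)=-12; μ^(3)=-25

((0, 0, 3, 3); (0, 4, 0, 0); (3, 0, 0, 0))


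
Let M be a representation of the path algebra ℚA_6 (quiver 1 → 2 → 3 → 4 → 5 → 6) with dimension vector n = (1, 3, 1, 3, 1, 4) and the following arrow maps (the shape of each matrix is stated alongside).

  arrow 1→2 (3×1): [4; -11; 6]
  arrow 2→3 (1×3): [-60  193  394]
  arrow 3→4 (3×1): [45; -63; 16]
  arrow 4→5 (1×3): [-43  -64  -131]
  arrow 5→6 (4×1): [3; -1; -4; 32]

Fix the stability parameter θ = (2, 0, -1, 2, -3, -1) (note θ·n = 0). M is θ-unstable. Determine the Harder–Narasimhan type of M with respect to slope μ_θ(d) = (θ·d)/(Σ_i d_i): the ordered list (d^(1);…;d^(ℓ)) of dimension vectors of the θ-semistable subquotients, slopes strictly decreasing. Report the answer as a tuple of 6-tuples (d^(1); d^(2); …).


Via rank(M_{q-1}∘⋯∘M_p): M ≅ I[1,6], I[2,2]^2, I[4,4]^2, I[6,6]^3.
μ_θ-semistable layers: μ^(1)=2; μ^(2)=0; μ^(3)=-1/6; μ^(4)=-1

((0, 0, 0, 2, 0, 0); (0, 2, 0, 0, 0, 0); (1, 1, 1, 1, 1, 1); (0, 0, 0, 0, 0, 3))


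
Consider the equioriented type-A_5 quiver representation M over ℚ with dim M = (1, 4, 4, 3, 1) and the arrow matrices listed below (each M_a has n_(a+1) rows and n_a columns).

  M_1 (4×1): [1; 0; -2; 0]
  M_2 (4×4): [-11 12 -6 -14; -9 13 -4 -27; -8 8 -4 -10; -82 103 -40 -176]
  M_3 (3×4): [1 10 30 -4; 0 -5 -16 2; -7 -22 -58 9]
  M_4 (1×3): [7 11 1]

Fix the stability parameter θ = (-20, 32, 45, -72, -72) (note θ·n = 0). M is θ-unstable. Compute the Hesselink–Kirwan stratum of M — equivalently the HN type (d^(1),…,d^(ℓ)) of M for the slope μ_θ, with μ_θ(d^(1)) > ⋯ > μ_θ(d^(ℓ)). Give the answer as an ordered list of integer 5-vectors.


Via rank(M_{q-1}∘⋯∘M_p): M ≅ I[1,5], I[2,3], I[2,4]^2.
μ_θ-semistable layers: μ^(1)=45; μ^(2)=32; μ^(3)=5/3; μ^(4)=-67/4; μ^(5)=-20

((0, 0, 1, 0, 0); (0, 1, 0, 0, 0); (0, 2, 2, 2, 0); (0, 1, 1, 1, 1); (1, 0, 0, 0, 0))


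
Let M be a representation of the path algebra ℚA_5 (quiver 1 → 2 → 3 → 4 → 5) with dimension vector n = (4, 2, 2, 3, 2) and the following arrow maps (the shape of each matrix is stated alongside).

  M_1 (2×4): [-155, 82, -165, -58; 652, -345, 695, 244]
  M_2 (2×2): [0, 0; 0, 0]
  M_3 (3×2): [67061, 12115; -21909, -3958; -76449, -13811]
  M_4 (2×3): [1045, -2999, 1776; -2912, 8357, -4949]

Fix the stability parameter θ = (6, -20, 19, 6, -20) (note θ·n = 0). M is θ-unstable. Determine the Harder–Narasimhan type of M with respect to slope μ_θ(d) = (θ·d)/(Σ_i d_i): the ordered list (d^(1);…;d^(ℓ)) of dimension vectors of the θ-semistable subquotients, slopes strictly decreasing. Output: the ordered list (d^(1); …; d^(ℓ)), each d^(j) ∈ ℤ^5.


Barcode: M ≅ I[1,1]^2, I[1,2]^2, I[3,4], I[3,5], I[4,5]. HN layers by μ_θ (4 steps, strictly decreasing):
  μ^(1)=25/2; μ^(2)=6; μ^(3)=5/3; μ^(4)=-7

((0, 0, 1, 1, 0); (2, 0, 0, 0, 0); (0, 0, 1, 1, 1); (2, 2, 0, 1, 1))


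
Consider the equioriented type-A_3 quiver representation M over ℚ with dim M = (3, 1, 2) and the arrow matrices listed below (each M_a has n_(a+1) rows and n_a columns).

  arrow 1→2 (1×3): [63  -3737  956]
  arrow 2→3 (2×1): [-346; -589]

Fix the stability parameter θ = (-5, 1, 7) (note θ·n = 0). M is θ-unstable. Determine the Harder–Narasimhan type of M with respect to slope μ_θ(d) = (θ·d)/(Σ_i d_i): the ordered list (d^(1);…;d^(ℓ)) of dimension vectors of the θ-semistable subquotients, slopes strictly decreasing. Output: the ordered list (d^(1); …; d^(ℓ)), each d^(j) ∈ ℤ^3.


Barcode: M ≅ I[1,1]^2, I[1,3], I[3,3]. HN layers by μ_θ (3 steps, strictly decreasing):
  μ^(1)=7; μ^(2)=1; μ^(3)=-5

((0, 0, 2); (0, 1, 0); (3, 0, 0))


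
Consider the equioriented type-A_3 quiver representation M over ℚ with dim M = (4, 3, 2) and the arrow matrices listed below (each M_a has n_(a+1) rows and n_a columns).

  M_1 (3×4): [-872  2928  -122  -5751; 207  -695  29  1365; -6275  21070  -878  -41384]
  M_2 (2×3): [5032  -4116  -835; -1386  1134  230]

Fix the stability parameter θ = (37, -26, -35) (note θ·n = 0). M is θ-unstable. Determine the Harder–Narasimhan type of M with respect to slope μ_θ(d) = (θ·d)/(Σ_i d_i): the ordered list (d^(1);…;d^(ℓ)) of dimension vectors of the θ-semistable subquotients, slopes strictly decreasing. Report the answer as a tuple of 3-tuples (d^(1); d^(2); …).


Interval decomposition of M: I[1,1], I[1,2], I[1,3]^2.
HN type (ℓ=3): μ^(1)=37; μ^(2)=11/2; μ^(3)=-8

((1, 0, 0); (1, 1, 0); (2, 2, 2))


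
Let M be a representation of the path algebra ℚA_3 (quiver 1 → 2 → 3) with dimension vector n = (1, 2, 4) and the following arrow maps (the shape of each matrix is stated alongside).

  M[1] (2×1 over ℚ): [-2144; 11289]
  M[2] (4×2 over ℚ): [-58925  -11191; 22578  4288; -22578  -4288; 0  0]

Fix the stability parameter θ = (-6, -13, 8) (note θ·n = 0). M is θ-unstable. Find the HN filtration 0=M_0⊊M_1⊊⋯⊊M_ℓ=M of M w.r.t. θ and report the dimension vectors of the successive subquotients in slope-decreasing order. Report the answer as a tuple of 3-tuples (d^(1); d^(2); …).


Interval decomposition of M: I[1,3], I[2,3], I[3,3]^2.
HN type (ℓ=3): μ^(1)=8; μ^(2)=-19/2; μ^(3)=-13

((0, 0, 4); (1, 1, 0); (0, 1, 0))


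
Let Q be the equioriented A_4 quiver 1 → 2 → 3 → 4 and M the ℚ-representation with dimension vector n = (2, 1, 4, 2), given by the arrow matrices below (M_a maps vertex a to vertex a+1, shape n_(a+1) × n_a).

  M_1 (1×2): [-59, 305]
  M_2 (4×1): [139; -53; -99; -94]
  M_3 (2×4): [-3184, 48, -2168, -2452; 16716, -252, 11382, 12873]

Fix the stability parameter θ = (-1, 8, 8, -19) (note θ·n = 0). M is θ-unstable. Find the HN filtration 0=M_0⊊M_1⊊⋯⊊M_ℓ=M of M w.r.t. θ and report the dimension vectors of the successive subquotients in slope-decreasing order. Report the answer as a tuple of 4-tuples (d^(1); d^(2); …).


Barcode: M ≅ I[1,1], I[1,3], I[3,3]^2, I[3,4], I[4,4]. HN layers by μ_θ (4 steps, strictly decreasing):
  μ^(1)=8; μ^(2)=-1; μ^(3)=-11/2; μ^(4)=-19

((0, 1, 3, 0); (2, 0, 0, 0); (0, 0, 1, 1); (0, 0, 0, 1))


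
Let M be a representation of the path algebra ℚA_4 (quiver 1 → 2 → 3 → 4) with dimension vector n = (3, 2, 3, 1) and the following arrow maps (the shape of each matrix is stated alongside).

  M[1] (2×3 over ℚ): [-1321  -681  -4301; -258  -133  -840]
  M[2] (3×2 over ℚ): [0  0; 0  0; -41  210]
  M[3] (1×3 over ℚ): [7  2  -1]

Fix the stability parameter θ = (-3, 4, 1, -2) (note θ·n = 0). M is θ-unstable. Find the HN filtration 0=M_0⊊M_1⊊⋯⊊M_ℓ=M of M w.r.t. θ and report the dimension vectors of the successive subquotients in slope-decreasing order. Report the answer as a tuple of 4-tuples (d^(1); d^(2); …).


Via rank(M_{q-1}∘⋯∘M_p): M ≅ I[1,1], I[1,2], I[1,4], I[3,3]^2.
μ_θ-semistable layers: μ^(1)=4; μ^(2)=1; μ^(3)=-3

((0, 1, 0, 0); (0, 1, 3, 1); (3, 0, 0, 0))


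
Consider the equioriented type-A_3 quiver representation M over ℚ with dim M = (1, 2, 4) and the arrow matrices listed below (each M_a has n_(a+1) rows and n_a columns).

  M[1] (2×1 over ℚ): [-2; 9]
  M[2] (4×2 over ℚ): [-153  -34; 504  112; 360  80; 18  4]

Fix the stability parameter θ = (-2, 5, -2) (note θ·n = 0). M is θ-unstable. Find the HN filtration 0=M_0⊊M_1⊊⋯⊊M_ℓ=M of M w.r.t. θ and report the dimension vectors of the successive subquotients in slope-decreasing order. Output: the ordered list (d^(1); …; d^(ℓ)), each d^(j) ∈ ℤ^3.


Barcode: M ≅ I[1,2], I[2,3], I[3,3]^3. HN layers by μ_θ (3 steps, strictly decreasing):
  μ^(1)=5; μ^(2)=3/2; μ^(3)=-2

((0, 1, 0); (0, 1, 1); (1, 0, 3))


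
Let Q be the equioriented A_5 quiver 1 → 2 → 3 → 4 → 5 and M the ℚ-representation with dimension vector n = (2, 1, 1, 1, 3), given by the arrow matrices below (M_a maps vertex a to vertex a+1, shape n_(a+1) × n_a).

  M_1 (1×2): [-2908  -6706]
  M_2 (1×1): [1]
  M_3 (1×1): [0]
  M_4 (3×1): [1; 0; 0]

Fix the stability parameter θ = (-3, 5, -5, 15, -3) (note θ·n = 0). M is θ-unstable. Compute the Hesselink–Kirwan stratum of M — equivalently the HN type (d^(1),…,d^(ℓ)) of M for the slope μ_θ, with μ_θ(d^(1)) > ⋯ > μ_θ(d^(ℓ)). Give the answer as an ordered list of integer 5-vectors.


Via rank(M_{q-1}∘⋯∘M_p): M ≅ I[1,1], I[1,3], I[4,5], I[5,5]^2.
μ_θ-semistable layers: μ^(1)=6; μ^(2)=0; μ^(3)=-3

((0, 0, 0, 1, 1); (0, 1, 1, 0, 0); (2, 0, 0, 0, 2))


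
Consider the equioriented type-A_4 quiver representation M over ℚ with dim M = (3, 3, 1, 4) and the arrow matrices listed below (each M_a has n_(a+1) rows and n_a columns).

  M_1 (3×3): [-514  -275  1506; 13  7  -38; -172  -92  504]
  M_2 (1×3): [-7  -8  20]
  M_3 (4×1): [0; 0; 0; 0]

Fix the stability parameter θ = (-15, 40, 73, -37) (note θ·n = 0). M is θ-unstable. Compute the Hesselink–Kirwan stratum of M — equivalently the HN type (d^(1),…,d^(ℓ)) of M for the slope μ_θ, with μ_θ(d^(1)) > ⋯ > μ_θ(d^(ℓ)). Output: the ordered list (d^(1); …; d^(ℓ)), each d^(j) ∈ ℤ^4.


Via rank(M_{q-1}∘⋯∘M_p): M ≅ I[1,1], I[1,2], I[1,3], I[2,2], I[4,4]^4.
μ_θ-semistable layers: μ^(1)=73; μ^(2)=40; μ^(3)=-15; μ^(4)=-37

((0, 0, 1, 0); (0, 3, 0, 0); (3, 0, 0, 0); (0, 0, 0, 4))


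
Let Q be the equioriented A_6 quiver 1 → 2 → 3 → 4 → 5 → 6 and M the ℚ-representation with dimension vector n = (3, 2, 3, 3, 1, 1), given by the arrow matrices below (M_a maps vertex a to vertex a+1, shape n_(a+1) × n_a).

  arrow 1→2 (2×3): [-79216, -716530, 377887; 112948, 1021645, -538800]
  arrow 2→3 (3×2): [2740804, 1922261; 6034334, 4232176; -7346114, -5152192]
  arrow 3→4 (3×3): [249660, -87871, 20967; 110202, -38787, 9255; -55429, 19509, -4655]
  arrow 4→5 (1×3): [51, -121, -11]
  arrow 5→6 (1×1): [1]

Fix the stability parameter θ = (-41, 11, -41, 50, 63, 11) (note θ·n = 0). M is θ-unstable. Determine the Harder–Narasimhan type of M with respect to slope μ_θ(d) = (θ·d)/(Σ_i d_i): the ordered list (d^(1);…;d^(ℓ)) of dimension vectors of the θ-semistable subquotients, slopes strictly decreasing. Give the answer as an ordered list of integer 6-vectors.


Barcode: M ≅ I[1,1], I[1,3], I[1,6], I[3,4], I[4,4]. HN layers by μ_θ (4 steps, strictly decreasing):
  μ^(1)=50; μ^(2)=124/3; μ^(3)=-15; μ^(4)=-41

((0, 0, 0, 2, 0, 0); (0, 0, 0, 1, 1, 1); (0, 2, 2, 0, 0, 0); (3, 0, 1, 0, 0, 0))


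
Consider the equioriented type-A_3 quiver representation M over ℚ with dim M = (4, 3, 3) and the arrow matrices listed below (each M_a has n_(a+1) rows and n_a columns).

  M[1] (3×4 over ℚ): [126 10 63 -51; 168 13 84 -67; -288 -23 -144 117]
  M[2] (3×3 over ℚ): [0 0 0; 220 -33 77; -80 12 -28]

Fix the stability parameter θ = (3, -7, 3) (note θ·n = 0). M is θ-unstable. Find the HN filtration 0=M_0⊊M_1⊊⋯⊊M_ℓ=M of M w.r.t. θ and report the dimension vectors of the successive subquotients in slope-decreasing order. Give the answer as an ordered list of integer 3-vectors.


Barcode: M ≅ I[1,1]^2, I[1,2]^2, I[2,3], I[3,3]^2. HN layers by μ_θ (3 steps, strictly decreasing):
  μ^(1)=3; μ^(2)=-2; μ^(3)=-7

((2, 0, 3); (2, 2, 0); (0, 1, 0))


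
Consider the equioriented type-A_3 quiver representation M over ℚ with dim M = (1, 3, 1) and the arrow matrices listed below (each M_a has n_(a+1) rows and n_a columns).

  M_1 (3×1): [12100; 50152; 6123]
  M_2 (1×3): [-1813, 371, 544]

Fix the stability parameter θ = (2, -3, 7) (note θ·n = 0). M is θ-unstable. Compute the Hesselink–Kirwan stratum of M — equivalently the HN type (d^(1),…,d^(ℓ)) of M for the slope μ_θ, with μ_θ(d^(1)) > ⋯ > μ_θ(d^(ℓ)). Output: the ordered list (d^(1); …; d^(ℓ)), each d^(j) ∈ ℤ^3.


Via rank(M_{q-1}∘⋯∘M_p): M ≅ I[1,3], I[2,2]^2.
μ_θ-semistable layers: μ^(1)=7; μ^(2)=-1/2; μ^(3)=-3

((0, 0, 1); (1, 1, 0); (0, 2, 0))


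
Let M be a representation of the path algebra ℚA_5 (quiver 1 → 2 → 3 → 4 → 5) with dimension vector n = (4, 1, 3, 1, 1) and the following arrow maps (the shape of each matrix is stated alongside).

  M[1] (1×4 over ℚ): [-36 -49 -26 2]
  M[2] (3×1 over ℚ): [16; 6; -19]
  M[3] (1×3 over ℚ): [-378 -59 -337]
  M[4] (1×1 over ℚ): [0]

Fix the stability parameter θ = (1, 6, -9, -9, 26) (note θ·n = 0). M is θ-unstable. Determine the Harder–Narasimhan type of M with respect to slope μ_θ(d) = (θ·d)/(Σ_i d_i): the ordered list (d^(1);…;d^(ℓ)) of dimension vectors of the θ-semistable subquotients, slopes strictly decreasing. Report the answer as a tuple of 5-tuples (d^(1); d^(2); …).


Interval decomposition of M: I[1,1]^3, I[1,4], I[3,3]^2, I[5,5].
HN type (ℓ=4): μ^(1)=26; μ^(2)=1; μ^(3)=-11/4; μ^(4)=-9

((0, 0, 0, 0, 1); (3, 0, 0, 0, 0); (1, 1, 1, 1, 0); (0, 0, 2, 0, 0))


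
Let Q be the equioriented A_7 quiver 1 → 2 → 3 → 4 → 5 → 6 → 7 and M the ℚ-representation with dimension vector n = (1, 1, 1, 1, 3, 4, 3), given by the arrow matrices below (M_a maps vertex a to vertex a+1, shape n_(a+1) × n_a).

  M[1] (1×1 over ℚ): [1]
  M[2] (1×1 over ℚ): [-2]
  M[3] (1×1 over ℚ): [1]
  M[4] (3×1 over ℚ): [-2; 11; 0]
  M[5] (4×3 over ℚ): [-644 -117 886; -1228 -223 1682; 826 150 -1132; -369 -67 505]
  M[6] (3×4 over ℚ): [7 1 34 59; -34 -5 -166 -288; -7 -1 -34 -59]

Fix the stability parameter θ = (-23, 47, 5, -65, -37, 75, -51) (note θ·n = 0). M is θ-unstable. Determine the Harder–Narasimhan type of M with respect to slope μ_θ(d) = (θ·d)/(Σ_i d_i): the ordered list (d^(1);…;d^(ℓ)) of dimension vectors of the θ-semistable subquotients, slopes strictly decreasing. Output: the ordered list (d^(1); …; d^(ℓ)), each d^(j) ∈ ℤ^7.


Interval decomposition of M: I[1,7], I[5,6], I[5,7], I[6,6], I[7,7].
HN type (ℓ=6): μ^(1)=75; μ^(2)=12; μ^(3)=-25/2; μ^(4)=-23; μ^(5)=-37; μ^(6)=-51

((0, 0, 0, 0, 0, 2, 0); (0, 0, 0, 0, 0, 2, 2); (0, 1, 1, 1, 1, 0, 0); (1, 0, 0, 0, 0, 0, 0); (0, 0, 0, 0, 2, 0, 0); (0, 0, 0, 0, 0, 0, 1))


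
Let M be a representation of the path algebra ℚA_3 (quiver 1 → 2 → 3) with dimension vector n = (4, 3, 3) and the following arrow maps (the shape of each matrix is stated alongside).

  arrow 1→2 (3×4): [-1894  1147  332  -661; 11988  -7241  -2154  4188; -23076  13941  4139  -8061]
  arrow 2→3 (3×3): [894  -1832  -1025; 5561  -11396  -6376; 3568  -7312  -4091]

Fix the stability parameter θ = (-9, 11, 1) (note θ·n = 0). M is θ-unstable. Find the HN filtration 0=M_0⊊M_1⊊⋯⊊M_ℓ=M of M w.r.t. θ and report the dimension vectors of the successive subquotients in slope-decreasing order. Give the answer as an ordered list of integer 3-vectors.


Interval decomposition of M: I[1,1], I[1,2], I[1,3]^2, I[3,3].
HN type (ℓ=4): μ^(1)=11; μ^(2)=6; μ^(3)=1; μ^(4)=-9

((0, 1, 0); (0, 2, 2); (0, 0, 1); (4, 0, 0))


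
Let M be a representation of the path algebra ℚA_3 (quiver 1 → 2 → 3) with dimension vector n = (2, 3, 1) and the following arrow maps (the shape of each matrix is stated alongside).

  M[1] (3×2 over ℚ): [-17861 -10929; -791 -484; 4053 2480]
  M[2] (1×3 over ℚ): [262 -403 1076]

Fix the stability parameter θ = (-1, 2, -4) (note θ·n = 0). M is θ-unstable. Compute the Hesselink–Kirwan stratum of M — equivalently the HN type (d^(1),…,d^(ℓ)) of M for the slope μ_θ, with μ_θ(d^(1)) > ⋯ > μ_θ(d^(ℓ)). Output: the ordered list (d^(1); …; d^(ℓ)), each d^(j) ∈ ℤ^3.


Barcode: M ≅ I[1,2], I[1,3], I[2,2]. HN layers by μ_θ (2 steps, strictly decreasing):
  μ^(1)=2; μ^(2)=-1

((0, 2, 0); (2, 1, 1))


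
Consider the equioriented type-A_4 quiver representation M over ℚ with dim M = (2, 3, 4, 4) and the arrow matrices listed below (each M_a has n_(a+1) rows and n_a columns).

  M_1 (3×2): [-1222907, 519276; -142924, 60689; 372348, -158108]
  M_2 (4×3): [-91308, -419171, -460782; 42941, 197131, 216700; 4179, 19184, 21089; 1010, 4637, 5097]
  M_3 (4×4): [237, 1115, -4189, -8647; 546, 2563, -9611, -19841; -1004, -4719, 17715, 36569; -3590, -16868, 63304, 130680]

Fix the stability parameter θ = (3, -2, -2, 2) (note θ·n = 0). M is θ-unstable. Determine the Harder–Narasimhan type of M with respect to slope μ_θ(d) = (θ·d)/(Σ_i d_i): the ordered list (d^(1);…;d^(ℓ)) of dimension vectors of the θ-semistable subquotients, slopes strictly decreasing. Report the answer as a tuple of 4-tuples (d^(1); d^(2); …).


Interval decomposition of M: I[1,3], I[1,4], I[2,3], I[3,4], I[4,4]^2.
HN type (ℓ=3): μ^(1)=2; μ^(2)=-1/3; μ^(3)=-2

((0, 0, 0, 4); (2, 2, 2, 0); (0, 1, 2, 0))


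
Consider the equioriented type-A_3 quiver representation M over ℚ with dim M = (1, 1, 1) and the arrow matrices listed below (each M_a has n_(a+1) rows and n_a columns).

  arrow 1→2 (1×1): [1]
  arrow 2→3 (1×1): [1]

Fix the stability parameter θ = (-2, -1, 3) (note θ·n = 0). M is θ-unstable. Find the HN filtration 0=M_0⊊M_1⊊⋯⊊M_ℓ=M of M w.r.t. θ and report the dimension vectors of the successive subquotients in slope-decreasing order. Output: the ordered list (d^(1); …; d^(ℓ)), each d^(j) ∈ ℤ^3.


Via rank(M_{q-1}∘⋯∘M_p): M ≅ I[1,3].
μ_θ-semistable layers: μ^(1)=3; μ^(2)=-1; μ^(3)=-2

((0, 0, 1); (0, 1, 0); (1, 0, 0))


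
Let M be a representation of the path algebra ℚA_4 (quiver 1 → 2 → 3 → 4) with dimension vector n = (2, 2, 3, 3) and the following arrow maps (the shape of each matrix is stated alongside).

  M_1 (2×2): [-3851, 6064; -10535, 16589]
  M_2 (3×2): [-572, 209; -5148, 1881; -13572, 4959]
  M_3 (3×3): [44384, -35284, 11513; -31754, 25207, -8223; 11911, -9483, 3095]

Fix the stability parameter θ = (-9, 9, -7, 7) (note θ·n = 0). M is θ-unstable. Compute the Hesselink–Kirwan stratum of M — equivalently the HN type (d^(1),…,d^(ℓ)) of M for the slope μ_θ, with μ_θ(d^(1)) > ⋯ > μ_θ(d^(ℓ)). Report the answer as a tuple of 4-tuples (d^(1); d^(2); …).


Barcode: M ≅ I[1,2], I[1,4], I[3,4]^2. HN layers by μ_θ (5 steps, strictly decreasing):
  μ^(1)=9; μ^(2)=7; μ^(3)=1; μ^(4)=-7; μ^(5)=-9

((0, 1, 0, 0); (0, 0, 0, 3); (0, 1, 1, 0); (0, 0, 2, 0); (2, 0, 0, 0))


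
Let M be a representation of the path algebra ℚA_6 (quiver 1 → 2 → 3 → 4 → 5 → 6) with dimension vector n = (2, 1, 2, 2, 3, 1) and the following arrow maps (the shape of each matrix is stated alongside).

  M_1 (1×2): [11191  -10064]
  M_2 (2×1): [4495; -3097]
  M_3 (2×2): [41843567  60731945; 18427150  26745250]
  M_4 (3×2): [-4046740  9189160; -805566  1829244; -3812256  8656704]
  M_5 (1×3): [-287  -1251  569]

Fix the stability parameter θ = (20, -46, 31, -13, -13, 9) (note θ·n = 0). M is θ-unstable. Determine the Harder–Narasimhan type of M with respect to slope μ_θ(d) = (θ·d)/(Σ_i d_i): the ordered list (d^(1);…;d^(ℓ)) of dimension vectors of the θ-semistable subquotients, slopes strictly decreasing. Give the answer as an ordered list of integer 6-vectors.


Interval decomposition of M: I[1,1], I[1,3], I[3,6], I[4,4], I[5,5]^2.
HN type (ℓ=5): μ^(1)=31; μ^(2)=20; μ^(3)=9; μ^(4)=5/3; μ^(5)=-13

((0, 0, 1, 0, 0, 0); (1, 0, 0, 0, 0, 0); (0, 0, 0, 0, 0, 1); (0, 0, 1, 1, 1, 0); (1, 1, 0, 1, 2, 0))


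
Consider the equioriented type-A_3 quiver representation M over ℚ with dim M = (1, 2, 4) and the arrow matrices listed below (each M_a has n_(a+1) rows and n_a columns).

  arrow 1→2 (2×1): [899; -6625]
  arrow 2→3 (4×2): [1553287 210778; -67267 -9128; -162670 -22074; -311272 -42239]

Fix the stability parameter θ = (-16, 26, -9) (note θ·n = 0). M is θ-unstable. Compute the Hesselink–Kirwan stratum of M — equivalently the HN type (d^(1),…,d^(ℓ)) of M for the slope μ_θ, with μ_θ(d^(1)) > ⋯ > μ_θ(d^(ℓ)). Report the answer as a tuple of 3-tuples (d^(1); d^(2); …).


Barcode: M ≅ I[1,3], I[2,3], I[3,3]^2. HN layers by μ_θ (3 steps, strictly decreasing):
  μ^(1)=17/2; μ^(2)=-9; μ^(3)=-16

((0, 2, 2); (0, 0, 2); (1, 0, 0))


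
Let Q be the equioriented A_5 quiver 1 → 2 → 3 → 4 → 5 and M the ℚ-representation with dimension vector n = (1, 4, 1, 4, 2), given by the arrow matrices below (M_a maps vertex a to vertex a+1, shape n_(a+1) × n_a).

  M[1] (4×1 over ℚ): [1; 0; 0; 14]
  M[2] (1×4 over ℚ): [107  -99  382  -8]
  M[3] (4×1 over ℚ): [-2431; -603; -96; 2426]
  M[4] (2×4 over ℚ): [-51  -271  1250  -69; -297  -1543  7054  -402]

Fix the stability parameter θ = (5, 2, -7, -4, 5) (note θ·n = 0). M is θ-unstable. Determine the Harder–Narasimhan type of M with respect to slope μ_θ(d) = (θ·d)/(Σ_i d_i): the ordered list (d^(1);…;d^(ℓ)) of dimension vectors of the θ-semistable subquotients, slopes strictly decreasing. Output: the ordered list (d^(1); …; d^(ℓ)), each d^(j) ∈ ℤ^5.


Interval decomposition of M: I[1,4], I[2,2]^3, I[4,4], I[4,5]^2.
HN type (ℓ=4): μ^(1)=5; μ^(2)=2; μ^(3)=-1; μ^(4)=-4

((0, 0, 0, 0, 2); (0, 3, 0, 0, 0); (1, 1, 1, 1, 0); (0, 0, 0, 3, 0))


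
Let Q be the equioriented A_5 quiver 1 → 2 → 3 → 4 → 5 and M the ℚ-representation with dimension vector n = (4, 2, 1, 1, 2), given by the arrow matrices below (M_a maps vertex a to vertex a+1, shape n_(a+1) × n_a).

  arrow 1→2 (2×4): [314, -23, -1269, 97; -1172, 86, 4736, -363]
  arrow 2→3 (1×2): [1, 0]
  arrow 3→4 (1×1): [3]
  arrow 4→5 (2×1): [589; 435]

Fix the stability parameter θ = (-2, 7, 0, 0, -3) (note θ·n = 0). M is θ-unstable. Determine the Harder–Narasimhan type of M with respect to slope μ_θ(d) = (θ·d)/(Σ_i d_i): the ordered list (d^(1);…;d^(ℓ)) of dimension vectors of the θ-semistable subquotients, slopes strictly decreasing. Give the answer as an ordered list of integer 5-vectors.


Interval decomposition of M: I[1,1]^2, I[1,2], I[1,5], I[5,5].
HN type (ℓ=4): μ^(1)=7; μ^(2)=1; μ^(3)=-2; μ^(4)=-3

((0, 1, 0, 0, 0); (0, 1, 1, 1, 1); (4, 0, 0, 0, 0); (0, 0, 0, 0, 1))


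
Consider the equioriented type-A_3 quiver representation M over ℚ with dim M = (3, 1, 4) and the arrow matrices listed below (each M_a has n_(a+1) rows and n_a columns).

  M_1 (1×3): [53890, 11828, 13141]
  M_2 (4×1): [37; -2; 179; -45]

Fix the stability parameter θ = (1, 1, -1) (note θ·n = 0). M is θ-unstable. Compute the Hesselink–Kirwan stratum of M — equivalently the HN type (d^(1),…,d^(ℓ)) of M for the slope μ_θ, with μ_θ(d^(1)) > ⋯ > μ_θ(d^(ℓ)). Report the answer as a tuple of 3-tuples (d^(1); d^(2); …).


Interval decomposition of M: I[1,1]^2, I[1,3], I[3,3]^3.
HN type (ℓ=3): μ^(1)=1; μ^(2)=1/3; μ^(3)=-1

((2, 0, 0); (1, 1, 1); (0, 0, 3))


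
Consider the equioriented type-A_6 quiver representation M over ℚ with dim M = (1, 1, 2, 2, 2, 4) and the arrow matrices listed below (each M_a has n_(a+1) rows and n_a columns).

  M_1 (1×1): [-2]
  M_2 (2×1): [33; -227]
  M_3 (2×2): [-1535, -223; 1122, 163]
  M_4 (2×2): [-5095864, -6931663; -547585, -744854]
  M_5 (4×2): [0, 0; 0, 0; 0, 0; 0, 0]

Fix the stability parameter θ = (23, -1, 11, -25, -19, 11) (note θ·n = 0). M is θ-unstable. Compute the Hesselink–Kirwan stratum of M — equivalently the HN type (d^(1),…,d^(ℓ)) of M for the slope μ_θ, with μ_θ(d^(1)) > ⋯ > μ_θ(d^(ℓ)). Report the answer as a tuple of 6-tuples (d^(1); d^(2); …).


Via rank(M_{q-1}∘⋯∘M_p): M ≅ I[1,5], I[3,5], I[6,6]^4.
μ_θ-semistable layers: μ^(1)=11; μ^(2)=-11/5; μ^(3)=-11

((0, 0, 0, 0, 0, 4); (1, 1, 1, 1, 1, 0); (0, 0, 1, 1, 1, 0))


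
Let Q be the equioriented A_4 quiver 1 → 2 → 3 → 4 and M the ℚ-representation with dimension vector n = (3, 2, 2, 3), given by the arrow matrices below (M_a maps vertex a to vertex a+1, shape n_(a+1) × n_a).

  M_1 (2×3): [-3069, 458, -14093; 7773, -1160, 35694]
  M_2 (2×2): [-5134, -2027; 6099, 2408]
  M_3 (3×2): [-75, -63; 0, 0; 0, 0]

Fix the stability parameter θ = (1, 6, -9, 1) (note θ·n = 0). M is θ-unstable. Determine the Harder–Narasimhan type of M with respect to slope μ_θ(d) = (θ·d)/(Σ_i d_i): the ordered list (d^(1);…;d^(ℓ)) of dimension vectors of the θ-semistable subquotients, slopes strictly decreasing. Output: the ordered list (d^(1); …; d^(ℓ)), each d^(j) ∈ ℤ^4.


Interval decomposition of M: I[1,1], I[1,3], I[1,4], I[4,4]^2.
HN type (ℓ=2): μ^(1)=1; μ^(2)=-2/3

((1, 0, 0, 3); (2, 2, 2, 0))


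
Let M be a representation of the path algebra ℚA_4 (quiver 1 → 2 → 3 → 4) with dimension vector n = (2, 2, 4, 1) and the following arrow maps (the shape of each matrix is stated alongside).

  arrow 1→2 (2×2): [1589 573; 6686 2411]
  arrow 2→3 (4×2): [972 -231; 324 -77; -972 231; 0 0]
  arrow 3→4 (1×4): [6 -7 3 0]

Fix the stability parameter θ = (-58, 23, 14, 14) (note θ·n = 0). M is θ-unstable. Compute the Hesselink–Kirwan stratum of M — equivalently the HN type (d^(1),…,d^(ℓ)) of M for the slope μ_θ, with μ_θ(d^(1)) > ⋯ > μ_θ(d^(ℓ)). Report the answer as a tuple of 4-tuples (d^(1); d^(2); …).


Interval decomposition of M: I[1,2], I[1,4], I[3,3]^3.
HN type (ℓ=4): μ^(1)=23; μ^(2)=17; μ^(3)=14; μ^(4)=-58

((0, 1, 0, 0); (0, 1, 1, 1); (0, 0, 3, 0); (2, 0, 0, 0))


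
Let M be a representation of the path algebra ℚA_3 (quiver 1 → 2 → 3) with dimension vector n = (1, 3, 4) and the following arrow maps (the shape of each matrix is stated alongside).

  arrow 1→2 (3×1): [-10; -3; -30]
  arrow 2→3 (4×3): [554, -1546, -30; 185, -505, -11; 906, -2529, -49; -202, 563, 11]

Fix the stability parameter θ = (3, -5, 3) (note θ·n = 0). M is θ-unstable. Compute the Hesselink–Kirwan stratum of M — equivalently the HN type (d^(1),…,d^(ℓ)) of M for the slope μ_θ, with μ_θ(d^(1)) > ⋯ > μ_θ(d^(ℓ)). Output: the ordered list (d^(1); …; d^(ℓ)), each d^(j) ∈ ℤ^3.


Via rank(M_{q-1}∘⋯∘M_p): M ≅ I[1,3], I[2,2], I[2,3], I[3,3]^2.
μ_θ-semistable layers: μ^(1)=3; μ^(2)=-1; μ^(3)=-5

((0, 0, 4); (1, 1, 0); (0, 2, 0))


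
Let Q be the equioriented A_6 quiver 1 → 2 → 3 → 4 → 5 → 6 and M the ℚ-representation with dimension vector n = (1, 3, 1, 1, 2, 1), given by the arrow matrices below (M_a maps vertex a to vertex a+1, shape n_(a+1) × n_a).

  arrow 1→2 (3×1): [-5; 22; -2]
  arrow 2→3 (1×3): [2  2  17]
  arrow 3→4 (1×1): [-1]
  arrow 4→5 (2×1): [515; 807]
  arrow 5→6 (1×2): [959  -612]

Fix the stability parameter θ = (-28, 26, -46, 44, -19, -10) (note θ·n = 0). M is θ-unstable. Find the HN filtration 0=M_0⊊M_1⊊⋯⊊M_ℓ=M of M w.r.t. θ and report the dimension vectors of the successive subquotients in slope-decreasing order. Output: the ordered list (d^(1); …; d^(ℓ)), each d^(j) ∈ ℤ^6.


Interval decomposition of M: I[1,2], I[2,2], I[2,6], I[5,5].
HN type (ℓ=5): μ^(1)=26; μ^(2)=5; μ^(3)=-10; μ^(4)=-19; μ^(5)=-28

((0, 2, 0, 0, 0, 0); (0, 0, 0, 1, 1, 1); (0, 1, 1, 0, 0, 0); (0, 0, 0, 0, 1, 0); (1, 0, 0, 0, 0, 0))


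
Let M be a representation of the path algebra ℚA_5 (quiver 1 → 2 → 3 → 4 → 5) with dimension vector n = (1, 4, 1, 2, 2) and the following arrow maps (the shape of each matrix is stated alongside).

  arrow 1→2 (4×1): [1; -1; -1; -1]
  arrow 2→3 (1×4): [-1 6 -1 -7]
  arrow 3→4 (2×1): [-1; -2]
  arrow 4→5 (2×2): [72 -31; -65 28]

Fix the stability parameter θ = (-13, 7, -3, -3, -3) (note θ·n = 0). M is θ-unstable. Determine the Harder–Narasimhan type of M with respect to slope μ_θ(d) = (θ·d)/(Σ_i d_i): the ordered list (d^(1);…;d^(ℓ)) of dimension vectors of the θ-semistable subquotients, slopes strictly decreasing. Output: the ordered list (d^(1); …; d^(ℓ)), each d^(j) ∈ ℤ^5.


Interval decomposition of M: I[1,5], I[2,2]^3, I[4,5].
HN type (ℓ=4): μ^(1)=7; μ^(2)=-1/2; μ^(3)=-3; μ^(4)=-13

((0, 3, 0, 0, 0); (0, 1, 1, 1, 1); (0, 0, 0, 1, 1); (1, 0, 0, 0, 0))


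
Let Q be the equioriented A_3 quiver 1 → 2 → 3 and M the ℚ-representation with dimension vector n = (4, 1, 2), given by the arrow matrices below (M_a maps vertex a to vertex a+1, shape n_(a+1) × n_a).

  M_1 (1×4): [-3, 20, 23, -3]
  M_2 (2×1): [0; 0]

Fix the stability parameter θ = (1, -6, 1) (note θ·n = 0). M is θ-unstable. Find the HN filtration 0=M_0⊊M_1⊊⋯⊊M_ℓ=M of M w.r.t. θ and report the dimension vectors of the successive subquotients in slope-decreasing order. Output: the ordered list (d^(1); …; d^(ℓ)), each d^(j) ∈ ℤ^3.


Interval decomposition of M: I[1,1]^3, I[1,2], I[3,3]^2.
HN type (ℓ=2): μ^(1)=1; μ^(2)=-5/2

((3, 0, 2); (1, 1, 0))


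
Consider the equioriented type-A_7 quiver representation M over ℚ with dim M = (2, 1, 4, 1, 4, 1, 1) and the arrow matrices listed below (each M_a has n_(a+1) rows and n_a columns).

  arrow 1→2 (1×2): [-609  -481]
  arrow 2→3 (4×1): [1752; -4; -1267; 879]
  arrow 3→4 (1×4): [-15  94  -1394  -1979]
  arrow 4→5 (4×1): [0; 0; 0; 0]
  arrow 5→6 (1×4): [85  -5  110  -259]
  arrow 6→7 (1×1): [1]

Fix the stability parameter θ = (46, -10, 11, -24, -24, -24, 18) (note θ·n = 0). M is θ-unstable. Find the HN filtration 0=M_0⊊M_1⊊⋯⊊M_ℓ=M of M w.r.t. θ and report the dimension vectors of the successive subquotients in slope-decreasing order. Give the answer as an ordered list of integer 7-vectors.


Interval decomposition of M: I[1,1], I[1,4], I[3,3]^3, I[5,5]^3, I[5,7].
HN type (ℓ=5): μ^(1)=46; μ^(2)=18; μ^(3)=11; μ^(4)=23/4; μ^(5)=-24

((1, 0, 0, 0, 0, 0, 0); (0, 0, 0, 0, 0, 0, 1); (0, 0, 3, 0, 0, 0, 0); (1, 1, 1, 1, 0, 0, 0); (0, 0, 0, 0, 4, 1, 0))


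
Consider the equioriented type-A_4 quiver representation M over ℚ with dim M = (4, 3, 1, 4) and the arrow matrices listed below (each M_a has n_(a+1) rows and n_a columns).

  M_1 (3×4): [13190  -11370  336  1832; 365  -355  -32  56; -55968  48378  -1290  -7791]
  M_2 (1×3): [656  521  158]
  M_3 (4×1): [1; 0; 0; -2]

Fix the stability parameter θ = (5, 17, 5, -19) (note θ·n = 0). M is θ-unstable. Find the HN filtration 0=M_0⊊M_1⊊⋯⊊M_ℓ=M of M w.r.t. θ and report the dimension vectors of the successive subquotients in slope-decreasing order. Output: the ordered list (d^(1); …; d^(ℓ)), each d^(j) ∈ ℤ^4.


Interval decomposition of M: I[1,1]^2, I[1,2], I[1,4], I[2,2], I[4,4]^3.
HN type (ℓ=4): μ^(1)=17; μ^(2)=5; μ^(3)=2; μ^(4)=-19

((0, 2, 0, 0); (3, 0, 0, 0); (1, 1, 1, 1); (0, 0, 0, 3))


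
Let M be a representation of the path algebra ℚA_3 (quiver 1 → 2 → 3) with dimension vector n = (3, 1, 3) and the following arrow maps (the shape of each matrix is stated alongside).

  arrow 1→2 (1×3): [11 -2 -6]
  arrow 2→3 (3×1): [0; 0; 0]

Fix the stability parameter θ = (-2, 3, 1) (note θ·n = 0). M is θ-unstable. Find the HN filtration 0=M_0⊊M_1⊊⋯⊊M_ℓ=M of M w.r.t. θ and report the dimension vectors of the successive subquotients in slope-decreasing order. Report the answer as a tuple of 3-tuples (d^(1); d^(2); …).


Via rank(M_{q-1}∘⋯∘M_p): M ≅ I[1,1]^2, I[1,2], I[3,3]^3.
μ_θ-semistable layers: μ^(1)=3; μ^(2)=1; μ^(3)=-2

((0, 1, 0); (0, 0, 3); (3, 0, 0))


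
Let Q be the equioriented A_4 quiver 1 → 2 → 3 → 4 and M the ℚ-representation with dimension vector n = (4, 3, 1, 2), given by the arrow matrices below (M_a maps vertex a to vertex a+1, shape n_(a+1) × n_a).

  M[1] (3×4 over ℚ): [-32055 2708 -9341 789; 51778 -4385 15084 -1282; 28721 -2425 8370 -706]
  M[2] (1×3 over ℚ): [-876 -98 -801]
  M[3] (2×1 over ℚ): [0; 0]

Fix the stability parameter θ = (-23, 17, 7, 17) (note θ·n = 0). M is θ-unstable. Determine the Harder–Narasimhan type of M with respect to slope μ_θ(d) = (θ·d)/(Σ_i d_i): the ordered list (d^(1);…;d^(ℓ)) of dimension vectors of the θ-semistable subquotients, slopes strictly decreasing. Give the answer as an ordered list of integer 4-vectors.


Barcode: M ≅ I[1,1], I[1,2]^2, I[1,3], I[4,4]^2. HN layers by μ_θ (3 steps, strictly decreasing):
  μ^(1)=17; μ^(2)=12; μ^(3)=-23

((0, 2, 0, 2); (0, 1, 1, 0); (4, 0, 0, 0))


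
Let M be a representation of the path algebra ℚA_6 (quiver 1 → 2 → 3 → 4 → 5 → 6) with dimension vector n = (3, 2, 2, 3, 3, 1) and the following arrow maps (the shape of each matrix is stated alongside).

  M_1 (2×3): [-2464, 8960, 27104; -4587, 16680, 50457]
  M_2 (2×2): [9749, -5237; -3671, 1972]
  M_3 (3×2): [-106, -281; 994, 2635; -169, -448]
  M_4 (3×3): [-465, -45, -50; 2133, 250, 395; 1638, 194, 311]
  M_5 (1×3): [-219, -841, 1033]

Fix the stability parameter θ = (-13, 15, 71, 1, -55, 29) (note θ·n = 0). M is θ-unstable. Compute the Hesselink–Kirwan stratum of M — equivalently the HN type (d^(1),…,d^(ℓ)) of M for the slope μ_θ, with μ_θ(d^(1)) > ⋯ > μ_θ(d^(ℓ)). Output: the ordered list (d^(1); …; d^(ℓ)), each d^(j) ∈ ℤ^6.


Barcode: M ≅ I[1,1]^2, I[1,5], I[2,6], I[4,5]. HN layers by μ_θ (4 steps, strictly decreasing):
  μ^(1)=29; μ^(2)=8; μ^(3)=-13; μ^(4)=-27

((0, 0, 0, 0, 0, 1); (0, 2, 2, 2, 2, 0); (3, 0, 0, 0, 0, 0); (0, 0, 0, 1, 1, 0))


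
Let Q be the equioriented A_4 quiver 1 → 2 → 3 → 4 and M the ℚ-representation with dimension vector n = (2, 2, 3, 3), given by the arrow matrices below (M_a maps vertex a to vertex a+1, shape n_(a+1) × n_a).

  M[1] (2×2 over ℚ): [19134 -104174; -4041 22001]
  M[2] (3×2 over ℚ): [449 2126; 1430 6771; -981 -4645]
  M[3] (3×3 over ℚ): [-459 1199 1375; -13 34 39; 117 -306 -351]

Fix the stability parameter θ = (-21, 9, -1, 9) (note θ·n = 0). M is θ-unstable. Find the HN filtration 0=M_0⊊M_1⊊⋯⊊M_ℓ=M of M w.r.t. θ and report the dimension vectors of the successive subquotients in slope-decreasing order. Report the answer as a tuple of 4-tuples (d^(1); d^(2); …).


Barcode: M ≅ I[1,1], I[1,4], I[2,4], I[3,3], I[4,4]. HN layers by μ_θ (4 steps, strictly decreasing):
  μ^(1)=9; μ^(2)=4; μ^(3)=-1; μ^(4)=-21

((0, 0, 0, 3); (0, 2, 2, 0); (0, 0, 1, 0); (2, 0, 0, 0))
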